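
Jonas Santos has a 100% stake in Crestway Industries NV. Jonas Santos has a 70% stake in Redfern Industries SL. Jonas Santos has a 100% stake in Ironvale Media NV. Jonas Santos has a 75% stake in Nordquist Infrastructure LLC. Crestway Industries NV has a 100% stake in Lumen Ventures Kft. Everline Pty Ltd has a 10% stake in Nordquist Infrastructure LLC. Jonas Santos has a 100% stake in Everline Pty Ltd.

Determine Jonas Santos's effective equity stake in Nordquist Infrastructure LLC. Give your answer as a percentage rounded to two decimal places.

Jonas reaches Nordquist along 2 paths.
Direct stake: 75% = 75%.
Via Everline: 100% × 10% = 10%.
Total: 75% + 10% = 85%.
Rounded: 85.00%.

85.00%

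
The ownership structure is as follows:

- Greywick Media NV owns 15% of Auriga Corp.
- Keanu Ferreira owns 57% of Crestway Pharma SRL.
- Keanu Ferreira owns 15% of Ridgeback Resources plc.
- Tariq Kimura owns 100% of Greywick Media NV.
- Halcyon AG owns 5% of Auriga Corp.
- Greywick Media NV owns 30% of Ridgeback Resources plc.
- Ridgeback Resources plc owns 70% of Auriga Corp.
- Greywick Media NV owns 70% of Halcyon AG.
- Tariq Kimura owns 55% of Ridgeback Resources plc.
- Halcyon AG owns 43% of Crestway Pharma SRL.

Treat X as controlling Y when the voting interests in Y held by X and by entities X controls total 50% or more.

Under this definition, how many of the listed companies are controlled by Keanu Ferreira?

Keanu holds 57% of Crestway, so Keanu controls Crestway.
No other company's threshold is met.
Keanu controls 1 company.

1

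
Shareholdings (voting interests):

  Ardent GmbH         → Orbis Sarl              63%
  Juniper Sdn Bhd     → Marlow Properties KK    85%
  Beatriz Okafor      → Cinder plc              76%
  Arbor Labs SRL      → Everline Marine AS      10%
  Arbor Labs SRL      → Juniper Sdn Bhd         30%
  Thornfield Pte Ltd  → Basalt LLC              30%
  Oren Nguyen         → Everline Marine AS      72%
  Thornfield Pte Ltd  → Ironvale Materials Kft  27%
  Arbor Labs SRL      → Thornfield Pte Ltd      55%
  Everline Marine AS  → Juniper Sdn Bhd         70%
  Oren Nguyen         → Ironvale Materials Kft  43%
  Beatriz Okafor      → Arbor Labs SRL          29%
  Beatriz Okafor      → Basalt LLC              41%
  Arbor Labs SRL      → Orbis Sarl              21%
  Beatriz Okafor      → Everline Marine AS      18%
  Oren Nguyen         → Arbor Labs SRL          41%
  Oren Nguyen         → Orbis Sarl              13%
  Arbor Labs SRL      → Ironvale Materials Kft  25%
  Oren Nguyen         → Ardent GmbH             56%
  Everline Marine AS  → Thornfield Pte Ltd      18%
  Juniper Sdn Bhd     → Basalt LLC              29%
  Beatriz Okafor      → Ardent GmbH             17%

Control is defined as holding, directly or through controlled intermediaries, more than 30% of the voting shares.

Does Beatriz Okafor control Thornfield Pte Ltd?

No

Beatriz holds 76% of Cinder, so Beatriz controls Cinder.
Beatriz holds 41% of Basalt, so Beatriz controls Basalt.
Neither Beatriz nor any entity Beatriz controls holds any voting interest in Thornfield.
So Beatriz does not control Thornfield.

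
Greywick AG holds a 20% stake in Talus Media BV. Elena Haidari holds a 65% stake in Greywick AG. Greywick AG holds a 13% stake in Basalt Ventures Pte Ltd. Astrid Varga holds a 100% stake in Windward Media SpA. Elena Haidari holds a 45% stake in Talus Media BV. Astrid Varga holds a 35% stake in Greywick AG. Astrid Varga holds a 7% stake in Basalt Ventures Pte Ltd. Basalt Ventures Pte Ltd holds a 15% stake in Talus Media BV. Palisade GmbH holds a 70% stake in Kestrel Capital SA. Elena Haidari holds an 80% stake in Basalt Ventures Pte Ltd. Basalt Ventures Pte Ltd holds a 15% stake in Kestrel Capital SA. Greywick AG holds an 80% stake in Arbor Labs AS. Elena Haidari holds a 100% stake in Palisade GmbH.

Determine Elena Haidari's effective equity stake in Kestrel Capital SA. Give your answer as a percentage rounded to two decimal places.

Elena reaches Kestrel along 3 paths.
Via Palisade: 100% × 70% = 70%.
Via Greywick → Basalt: 65% × 13% × 15% = 1.2675%.
Via Basalt: 80% × 15% = 12%.
Total: 70% + 1.2675% + 12% = 83.2675%.
Rounded: 83.27%.

83.27%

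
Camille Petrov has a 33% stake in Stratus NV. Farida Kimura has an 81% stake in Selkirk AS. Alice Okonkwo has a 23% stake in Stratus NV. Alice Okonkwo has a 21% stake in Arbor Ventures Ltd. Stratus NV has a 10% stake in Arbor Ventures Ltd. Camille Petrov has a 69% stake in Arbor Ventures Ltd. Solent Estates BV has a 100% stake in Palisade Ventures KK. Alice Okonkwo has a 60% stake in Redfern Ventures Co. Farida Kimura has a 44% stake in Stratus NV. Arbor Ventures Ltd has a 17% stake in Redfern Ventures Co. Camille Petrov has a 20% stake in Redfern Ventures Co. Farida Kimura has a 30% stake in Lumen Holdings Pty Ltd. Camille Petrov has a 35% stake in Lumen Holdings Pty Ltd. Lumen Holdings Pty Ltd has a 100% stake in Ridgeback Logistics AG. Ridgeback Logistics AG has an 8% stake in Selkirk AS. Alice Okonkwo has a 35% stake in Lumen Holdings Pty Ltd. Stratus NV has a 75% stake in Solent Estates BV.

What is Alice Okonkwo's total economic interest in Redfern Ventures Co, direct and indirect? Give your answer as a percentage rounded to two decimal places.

63.96%

Alice reaches Redfern along 3 paths.
Direct stake: 60% = 60%.
Via Arbor: 21% × 17% = 3.57%.
Via Stratus → Arbor: 23% × 10% × 17% = 0.391%.
Total: 60% + 3.57% + 0.391% = 63.961%.
Rounded: 63.96%.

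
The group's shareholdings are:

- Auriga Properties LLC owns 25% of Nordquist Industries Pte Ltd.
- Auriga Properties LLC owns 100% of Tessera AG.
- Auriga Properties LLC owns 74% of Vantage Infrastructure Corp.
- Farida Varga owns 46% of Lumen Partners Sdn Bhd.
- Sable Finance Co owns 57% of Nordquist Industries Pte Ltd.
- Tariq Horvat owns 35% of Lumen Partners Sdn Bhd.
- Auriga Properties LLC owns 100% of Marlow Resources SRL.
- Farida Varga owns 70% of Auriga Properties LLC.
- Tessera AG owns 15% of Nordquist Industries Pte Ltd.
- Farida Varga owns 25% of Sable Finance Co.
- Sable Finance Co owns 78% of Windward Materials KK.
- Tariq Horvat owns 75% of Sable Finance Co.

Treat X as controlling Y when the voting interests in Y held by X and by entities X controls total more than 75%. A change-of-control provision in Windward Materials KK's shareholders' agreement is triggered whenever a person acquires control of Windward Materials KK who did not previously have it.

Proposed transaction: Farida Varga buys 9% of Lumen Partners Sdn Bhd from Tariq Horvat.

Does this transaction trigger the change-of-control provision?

The purchase adds only to Farida's holdings (Tariq's stake shrinks), so Farida is the only person who could newly come to control Windward.
Farida's largest direct stake is 70% in Auriga, which does not meet the threshold, so Farida controls no company.
Neither Farida nor any entity Farida controls holds any voting interest in Windward.
So before the transaction, Farida does not control Windward.
After the purchase, Farida's direct stake in Lumen rises to 46% + 9% = 55%, and Tariq's stake falls to 26%.
Farida's side now holds 55% of Lumen, not > 75%, so Farida still does not control Lumen.
After the transaction, neither Farida nor any entity Farida controls holds a voting interest in Windward, so Farida still does not control it.
No new person acquires control, so the clause is not triggered.

No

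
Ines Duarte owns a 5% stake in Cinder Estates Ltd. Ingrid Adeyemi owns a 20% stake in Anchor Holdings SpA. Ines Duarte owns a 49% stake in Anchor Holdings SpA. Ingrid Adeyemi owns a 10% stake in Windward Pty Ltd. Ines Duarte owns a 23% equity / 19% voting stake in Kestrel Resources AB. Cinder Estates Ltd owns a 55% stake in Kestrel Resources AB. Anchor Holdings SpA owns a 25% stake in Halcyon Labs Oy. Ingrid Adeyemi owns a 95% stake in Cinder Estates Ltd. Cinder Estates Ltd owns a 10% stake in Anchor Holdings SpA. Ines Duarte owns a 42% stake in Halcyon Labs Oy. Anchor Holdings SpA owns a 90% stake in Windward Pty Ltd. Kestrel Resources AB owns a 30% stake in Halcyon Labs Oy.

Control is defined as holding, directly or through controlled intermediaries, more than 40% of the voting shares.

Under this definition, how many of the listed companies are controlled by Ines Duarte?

Ines holds 49% of Anchor, so Ines controls Anchor.
Anchor holds 90% of Windward, so Ines controls Windward.
Anchor and Ines together hold 25% + 42% = 67% of Halcyon, so Ines controls Halcyon.
No other company's threshold is met.
Ines controls 3 companies.

3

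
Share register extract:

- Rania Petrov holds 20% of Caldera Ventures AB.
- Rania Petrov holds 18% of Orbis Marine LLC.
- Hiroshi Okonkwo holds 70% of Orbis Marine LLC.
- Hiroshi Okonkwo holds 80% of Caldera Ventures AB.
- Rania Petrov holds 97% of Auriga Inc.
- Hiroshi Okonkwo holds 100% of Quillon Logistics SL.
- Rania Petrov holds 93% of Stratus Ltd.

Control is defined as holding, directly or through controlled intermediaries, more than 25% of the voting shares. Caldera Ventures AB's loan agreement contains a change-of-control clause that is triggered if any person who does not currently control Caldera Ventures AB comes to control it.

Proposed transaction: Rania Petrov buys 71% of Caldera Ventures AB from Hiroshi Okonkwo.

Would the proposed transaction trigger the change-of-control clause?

The purchase adds only to Rania's holdings (Hiroshi's stake shrinks), so Rania is the only person who could newly come to control Caldera.
Rania holds 93% of Stratus, so Rania controls Stratus.
Rania holds 97% of Auriga, so Rania controls Auriga.
In Caldera, Rania's side holds only 20%, not > 25%.
So before the transaction, Rania does not control Caldera.
After the purchase, Rania's direct stake in Caldera rises to 20% + 71% = 91%, and Hiroshi's stake falls to 9%.
Rania holds 91% of Caldera, so Rania controls Caldera.
Rania did not control Caldera before and does after, so the clause is triggered.

Yes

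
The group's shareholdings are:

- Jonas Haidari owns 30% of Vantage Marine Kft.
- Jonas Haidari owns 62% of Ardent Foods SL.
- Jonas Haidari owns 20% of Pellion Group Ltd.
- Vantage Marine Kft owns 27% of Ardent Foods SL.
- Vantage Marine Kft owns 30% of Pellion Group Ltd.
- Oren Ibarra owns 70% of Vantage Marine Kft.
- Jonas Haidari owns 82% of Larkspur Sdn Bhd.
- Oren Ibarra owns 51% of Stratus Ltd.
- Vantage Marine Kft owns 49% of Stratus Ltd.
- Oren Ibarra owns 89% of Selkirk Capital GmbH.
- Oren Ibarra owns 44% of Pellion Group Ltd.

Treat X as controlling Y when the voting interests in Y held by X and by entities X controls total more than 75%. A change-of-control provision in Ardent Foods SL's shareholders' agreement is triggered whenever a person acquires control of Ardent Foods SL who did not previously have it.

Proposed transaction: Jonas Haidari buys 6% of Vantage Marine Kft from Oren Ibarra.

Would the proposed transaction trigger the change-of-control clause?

The purchase adds only to Jonas's holdings (Oren's stake shrinks), so Jonas is the only person who could newly come to control Ardent.
Jonas holds 82% of Larkspur, so Jonas controls Larkspur.
In Ardent, Jonas's side holds only 62%, not > 75%.
So before the transaction, Jonas does not control Ardent.
After the purchase, Jonas's direct stake in Vantage rises to 30% + 6% = 36%, and Oren's stake falls to 64%.
Jonas's side now holds 36% of Vantage, not > 75%, so Jonas still does not control Vantage.
After the transaction, Jonas's side holds 62% of Ardent, not > 75%, so Jonas still does not control Ardent.
No new person acquires control, so the clause is not triggered.

No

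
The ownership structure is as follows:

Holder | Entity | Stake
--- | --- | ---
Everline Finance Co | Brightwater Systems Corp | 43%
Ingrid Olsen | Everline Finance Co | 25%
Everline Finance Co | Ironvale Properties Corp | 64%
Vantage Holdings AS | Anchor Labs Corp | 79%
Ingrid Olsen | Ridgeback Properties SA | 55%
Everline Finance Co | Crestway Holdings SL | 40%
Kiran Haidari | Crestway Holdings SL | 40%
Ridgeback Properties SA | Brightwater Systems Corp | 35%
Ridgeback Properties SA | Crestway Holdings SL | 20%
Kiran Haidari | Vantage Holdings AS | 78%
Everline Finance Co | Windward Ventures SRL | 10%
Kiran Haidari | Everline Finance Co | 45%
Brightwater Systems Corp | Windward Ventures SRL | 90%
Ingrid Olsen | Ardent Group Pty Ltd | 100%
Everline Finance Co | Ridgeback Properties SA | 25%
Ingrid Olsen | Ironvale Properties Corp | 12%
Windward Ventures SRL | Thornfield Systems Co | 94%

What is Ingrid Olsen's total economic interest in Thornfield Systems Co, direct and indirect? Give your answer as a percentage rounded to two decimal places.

Ingrid reaches Thornfield along 4 paths.
Via Everline → Windward: 25% × 10% × 94% = 2.35%.
Via Everline → Ridgeback → Brightwater → Windward: 25% × 25% × 35% × 90% × 94% = 1.850625%.
Via Ridgeback → Brightwater → Windward: 55% × 35% × 90% × 94% = 16.2855%.
Via Everline → Brightwater → Windward: 25% × 43% × 90% × 94% = 9.0945%.
Total: 2.35% + 1.850625% + 16.2855% + 9.0945% = 29.580625%.
Rounded: 29.58%.

29.58%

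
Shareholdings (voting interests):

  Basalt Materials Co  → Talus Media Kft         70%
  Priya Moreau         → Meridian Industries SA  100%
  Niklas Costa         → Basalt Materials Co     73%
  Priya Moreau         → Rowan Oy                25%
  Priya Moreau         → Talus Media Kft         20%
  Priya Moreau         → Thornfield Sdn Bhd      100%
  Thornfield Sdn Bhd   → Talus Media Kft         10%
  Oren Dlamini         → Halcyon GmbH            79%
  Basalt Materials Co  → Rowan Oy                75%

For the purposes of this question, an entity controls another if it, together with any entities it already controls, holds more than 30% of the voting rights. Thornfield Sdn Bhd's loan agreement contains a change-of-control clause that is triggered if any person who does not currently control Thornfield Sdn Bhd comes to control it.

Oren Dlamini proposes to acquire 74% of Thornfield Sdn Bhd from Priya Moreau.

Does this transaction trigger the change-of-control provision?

Yes

The purchase adds only to Oren's holdings (Priya's stake shrinks), so Oren is the only person who could newly come to control Thornfield.
Oren holds 79% of Halcyon, so Oren controls Halcyon.
Neither Oren nor any entity Oren controls holds any voting interest in Thornfield.
So before the transaction, Oren does not control Thornfield.
After the purchase, Oren holds 74% of Thornfield directly, and Priya's stake falls to 26%.
Oren holds 74% of Thornfield, so Oren controls Thornfield.
Oren did not control Thornfield before and does after, so the clause is triggered.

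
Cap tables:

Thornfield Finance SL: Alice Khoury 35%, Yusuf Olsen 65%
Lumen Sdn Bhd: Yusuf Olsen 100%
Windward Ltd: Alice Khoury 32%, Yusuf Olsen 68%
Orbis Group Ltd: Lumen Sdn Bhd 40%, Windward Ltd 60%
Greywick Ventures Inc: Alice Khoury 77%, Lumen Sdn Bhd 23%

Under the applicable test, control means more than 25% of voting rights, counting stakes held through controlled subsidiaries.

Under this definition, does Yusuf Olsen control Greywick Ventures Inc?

Yusuf holds 65% of Thornfield, so Yusuf controls Thornfield.
Yusuf holds 100% of Lumen, so Yusuf controls Lumen.
Yusuf holds 68% of Windward, so Yusuf controls Windward.
Lumen and Windward together hold 40% + 60% = 100% of Orbis, so Yusuf controls Orbis.
In Greywick, Yusuf's side holds only 23%, not > 25%.
So Yusuf does not control Greywick.

No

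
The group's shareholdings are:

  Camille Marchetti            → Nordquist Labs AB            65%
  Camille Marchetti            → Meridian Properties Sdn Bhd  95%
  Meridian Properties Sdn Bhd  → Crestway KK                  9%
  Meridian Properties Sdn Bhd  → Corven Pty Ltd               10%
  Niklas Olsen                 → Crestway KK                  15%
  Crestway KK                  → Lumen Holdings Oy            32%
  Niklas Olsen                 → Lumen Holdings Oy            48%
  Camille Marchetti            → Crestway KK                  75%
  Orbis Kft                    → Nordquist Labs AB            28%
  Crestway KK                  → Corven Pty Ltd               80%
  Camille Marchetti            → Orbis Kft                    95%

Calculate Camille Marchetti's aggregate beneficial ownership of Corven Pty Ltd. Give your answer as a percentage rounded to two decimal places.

Camille reaches Corven along 3 paths.
Via Crestway: 75% × 80% = 60%.
Via Meridian → Crestway: 95% × 9% × 80% = 6.84%.
Via Meridian: 95% × 10% = 9.5%.
Total: 60% + 6.84% + 9.5% = 76.34%.

76.34%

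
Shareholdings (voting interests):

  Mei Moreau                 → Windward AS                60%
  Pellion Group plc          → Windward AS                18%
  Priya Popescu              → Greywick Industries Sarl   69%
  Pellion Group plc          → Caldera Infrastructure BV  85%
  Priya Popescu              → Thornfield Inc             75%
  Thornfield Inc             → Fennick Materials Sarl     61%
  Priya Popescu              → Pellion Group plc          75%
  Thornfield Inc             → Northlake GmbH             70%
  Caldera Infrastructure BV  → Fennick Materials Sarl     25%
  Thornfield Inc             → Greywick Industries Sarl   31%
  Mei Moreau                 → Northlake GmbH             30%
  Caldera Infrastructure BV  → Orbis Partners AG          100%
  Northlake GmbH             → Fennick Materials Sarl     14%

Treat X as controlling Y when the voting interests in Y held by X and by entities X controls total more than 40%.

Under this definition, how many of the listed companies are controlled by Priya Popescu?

7

Priya holds 75% of Thornfield, so Priya controls Thornfield.
Priya holds 75% of Pellion, so Priya controls Pellion.
Thornfield holds 70% of Northlake, so Priya controls Northlake.
Pellion holds 85% of Caldera, so Priya controls Caldera.
Thornfield and Priya together hold 31% + 69% = 100% of Greywick, so Priya controls Greywick.
Caldera holds 100% of Orbis, so Priya controls Orbis.
Thornfield and Caldera and Northlake together hold 61% + 25% + 14% = 100% of Fennick, so Priya controls Fennick.
No other company's threshold is met.
Priya controls 7 companies.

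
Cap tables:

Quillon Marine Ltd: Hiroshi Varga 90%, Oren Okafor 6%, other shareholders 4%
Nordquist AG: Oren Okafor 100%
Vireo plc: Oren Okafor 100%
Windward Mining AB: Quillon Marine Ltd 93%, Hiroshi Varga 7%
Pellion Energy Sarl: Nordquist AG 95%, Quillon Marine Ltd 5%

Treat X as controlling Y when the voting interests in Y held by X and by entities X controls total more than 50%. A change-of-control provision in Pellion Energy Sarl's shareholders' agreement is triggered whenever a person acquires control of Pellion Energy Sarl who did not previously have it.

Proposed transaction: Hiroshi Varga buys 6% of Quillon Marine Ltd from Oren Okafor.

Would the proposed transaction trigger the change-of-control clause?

The purchase adds only to Hiroshi's holdings (Oren's stake shrinks), so Hiroshi is the only person who could newly come to control Pellion.
Hiroshi holds 90% of Quillon, so Hiroshi controls Quillon.
Quillon and Hiroshi together hold 93% + 7% = 100% of Windward, so Hiroshi controls Windward.
In Pellion, Hiroshi's side holds only 5%, not > 50%.
So before the transaction, Hiroshi does not control Pellion.
After the purchase, Hiroshi's direct stake in Quillon rises to 90% + 6% = 96%, and Oren's stake falls to 0%.
Hiroshi holds 96% of Quillon, so Hiroshi controls Quillon.
After the transaction, Hiroshi's side holds 5% of Pellion, not > 50%, so Hiroshi still does not control Pellion.
No new person acquires control, so the clause is not triggered.

No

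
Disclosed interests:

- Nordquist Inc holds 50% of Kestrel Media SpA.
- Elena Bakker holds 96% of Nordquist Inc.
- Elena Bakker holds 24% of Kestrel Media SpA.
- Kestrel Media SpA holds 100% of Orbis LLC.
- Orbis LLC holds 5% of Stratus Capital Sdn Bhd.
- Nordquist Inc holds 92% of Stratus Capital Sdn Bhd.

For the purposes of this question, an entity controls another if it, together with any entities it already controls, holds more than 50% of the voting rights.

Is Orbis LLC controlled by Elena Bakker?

Yes

Elena holds 96% of Nordquist, so Elena controls Nordquist.
Nordquist and Elena together hold 50% + 24% = 74% of Kestrel, so Elena controls Kestrel.
Kestrel holds 100% of Orbis, so Elena controls Orbis.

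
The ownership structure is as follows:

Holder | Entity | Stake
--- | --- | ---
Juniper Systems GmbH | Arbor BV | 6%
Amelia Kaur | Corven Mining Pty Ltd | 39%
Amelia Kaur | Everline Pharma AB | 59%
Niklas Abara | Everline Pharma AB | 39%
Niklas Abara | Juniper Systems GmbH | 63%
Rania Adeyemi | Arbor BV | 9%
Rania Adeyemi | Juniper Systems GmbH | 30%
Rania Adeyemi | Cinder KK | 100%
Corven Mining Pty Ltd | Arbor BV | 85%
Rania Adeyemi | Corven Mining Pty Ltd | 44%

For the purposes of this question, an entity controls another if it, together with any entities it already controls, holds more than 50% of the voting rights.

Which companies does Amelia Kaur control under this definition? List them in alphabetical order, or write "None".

Amelia holds 59% of Everline, so Amelia controls Everline.
No other company's threshold is met.

Everline Pharma AB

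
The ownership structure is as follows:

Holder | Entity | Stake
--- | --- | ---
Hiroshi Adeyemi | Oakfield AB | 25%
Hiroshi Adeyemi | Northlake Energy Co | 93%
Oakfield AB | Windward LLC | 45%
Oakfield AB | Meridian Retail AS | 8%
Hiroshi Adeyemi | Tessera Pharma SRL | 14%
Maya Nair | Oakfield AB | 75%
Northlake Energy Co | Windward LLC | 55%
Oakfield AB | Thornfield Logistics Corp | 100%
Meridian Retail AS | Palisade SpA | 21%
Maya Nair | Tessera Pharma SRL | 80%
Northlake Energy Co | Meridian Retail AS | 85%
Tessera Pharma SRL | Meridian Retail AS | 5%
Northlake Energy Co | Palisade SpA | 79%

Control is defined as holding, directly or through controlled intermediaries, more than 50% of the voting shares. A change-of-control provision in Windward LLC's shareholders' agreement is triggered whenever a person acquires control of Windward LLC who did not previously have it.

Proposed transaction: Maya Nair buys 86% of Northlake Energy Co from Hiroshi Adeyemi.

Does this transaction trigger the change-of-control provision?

Yes

The purchase adds only to Maya's holdings (Hiroshi's stake shrinks), so Maya is the only person who could newly come to control Windward.
Maya holds 80% of Tessera, so Maya controls Tessera.
Maya holds 75% of Oakfield, so Maya controls Oakfield.
Oakfield holds 100% of Thornfield, so Maya controls Thornfield.
In Windward, Maya's side holds only 45%, not > 50%.
So before the transaction, Maya does not control Windward.
After the purchase, Maya holds 86% of Northlake directly, and Hiroshi's stake falls to 7%.
Maya holds 86% of Northlake, so Maya controls Northlake.
Northlake and Oakfield together hold 55% + 45% = 100% of Windward, so Maya controls Windward.
Maya did not control Windward before and does after, so the clause is triggered.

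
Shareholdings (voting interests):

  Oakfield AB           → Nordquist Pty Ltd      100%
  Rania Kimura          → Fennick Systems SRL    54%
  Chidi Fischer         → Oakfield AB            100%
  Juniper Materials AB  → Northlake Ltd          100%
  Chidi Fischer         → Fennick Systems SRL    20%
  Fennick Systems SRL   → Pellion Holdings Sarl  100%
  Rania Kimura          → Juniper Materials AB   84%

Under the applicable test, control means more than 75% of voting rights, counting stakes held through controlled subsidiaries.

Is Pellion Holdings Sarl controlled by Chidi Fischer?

Chidi holds 100% of Oakfield, so Chidi controls Oakfield.
Oakfield holds 100% of Nordquist, so Chidi controls Nordquist.
Neither Chidi nor any entity Chidi controls holds any voting interest in Pellion.
So Chidi does not control Pellion.

No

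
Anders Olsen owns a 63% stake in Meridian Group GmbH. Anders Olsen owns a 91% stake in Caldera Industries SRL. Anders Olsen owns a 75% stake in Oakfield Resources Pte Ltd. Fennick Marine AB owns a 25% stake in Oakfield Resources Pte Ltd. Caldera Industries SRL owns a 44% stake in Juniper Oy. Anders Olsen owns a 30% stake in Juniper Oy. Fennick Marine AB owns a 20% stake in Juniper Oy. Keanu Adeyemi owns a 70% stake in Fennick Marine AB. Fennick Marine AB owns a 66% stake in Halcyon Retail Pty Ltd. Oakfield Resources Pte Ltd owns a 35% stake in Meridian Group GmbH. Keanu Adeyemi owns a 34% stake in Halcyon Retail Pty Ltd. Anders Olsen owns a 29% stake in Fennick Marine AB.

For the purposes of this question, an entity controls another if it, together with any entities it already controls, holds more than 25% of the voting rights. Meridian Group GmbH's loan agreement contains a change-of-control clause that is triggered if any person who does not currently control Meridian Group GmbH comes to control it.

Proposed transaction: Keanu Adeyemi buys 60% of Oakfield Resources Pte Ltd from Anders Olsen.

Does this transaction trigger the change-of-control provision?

The purchase adds only to Keanu's holdings (Anders's stake shrinks), so Keanu is the only person who could newly come to control Meridian.
Keanu holds 70% of Fennick, so Keanu controls Fennick.
Fennick and Keanu together hold 66% + 34% = 100% of Halcyon, so Keanu controls Halcyon.
Neither Keanu nor any entity Keanu controls holds any voting interest in Meridian.
So before the transaction, Keanu does not control Meridian.
After the purchase, Keanu holds 60% of Oakfield directly, and Anders's stake falls to 15%.
Fennick and Keanu together hold 25% + 60% = 85% of Oakfield, so Keanu controls Oakfield.
Oakfield holds 35% of Meridian, so Keanu controls Meridian.
Keanu did not control Meridian before and does after, so the clause is triggered.

Yes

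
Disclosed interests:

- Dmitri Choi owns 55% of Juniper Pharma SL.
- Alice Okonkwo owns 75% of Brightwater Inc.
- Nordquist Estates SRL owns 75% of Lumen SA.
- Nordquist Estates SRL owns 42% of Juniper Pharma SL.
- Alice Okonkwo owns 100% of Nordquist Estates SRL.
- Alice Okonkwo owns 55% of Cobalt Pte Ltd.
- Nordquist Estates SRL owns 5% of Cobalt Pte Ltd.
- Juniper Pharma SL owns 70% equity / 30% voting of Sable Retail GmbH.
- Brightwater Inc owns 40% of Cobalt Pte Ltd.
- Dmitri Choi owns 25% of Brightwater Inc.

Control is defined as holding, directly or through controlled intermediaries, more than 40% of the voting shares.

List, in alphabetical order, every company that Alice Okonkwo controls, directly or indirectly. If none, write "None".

Alice holds 100% of Nordquist, so Alice controls Nordquist.
Nordquist holds 42% of Juniper, so Alice controls Juniper.
Alice holds 75% of Brightwater, so Alice controls Brightwater.
Alice and Nordquist and Brightwater together hold 55% + 5% + 40% = 100% of Cobalt, so Alice controls Cobalt.
Nordquist holds 75% of Lumen, so Alice controls Lumen.
No other company's threshold is met.

Brightwater Inc, Cobalt Pte Ltd, Juniper Pharma SL, Lumen SA, Nordquist Estates SRL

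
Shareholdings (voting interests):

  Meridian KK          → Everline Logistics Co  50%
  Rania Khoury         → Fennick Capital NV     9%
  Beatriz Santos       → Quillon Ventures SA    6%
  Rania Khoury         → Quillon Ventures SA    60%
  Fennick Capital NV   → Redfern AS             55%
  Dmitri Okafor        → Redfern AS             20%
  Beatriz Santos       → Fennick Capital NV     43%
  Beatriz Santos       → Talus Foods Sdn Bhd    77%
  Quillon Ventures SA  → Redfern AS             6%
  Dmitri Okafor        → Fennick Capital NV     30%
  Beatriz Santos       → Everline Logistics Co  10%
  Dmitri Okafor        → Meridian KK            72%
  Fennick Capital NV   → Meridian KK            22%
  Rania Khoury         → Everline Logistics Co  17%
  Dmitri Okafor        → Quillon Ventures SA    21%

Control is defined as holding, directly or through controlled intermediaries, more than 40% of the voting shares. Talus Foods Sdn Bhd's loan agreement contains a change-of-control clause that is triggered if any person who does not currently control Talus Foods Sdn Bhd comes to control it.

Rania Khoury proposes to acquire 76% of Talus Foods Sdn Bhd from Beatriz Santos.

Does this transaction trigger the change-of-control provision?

Yes

The purchase adds only to Rania's holdings (Beatriz's stake shrinks), so Rania is the only person who could newly come to control Talus.
Rania holds 60% of Quillon, so Rania controls Quillon.
Neither Rania nor any entity Rania controls holds any voting interest in Talus.
So before the transaction, Rania does not control Talus.
After the purchase, Rania holds 76% of Talus directly, and Beatriz's stake falls to 1%.
Rania holds 76% of Talus, so Rania controls Talus.
Rania did not control Talus before and does after, so the clause is triggered.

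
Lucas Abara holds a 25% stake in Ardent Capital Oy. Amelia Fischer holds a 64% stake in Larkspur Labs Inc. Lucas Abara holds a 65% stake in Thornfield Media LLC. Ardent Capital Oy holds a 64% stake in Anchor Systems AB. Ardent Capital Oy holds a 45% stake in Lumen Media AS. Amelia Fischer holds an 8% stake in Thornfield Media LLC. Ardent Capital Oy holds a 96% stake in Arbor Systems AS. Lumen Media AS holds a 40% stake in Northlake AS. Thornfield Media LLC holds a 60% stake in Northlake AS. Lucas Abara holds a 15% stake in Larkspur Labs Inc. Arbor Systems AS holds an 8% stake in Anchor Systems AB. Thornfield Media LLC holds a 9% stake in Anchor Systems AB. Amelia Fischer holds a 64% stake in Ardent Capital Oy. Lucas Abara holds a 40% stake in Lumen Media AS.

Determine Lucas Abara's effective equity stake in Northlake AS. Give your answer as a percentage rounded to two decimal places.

Lucas reaches Northlake along 3 paths.
Via Lumen: 40% × 40% = 16%.
Via Ardent → Lumen: 25% × 45% × 40% = 4.5%.
Via Thornfield: 65% × 60% = 39%.
Total: 16% + 4.5% + 39% = 59.5%.
Rounded: 59.50%.

59.50%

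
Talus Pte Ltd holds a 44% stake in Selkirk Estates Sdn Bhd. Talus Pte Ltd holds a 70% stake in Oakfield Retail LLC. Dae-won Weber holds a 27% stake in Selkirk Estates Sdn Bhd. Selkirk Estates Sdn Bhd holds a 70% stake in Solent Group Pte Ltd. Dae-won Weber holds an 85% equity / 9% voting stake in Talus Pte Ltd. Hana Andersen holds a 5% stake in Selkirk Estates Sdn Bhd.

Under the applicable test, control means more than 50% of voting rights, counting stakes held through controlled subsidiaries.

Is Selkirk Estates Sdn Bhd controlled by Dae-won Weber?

Dae-won's largest direct stake is 27% in Selkirk, which does not meet the threshold, so Dae-won controls no company.
In Selkirk, Dae-won's side holds only 27%, not > 50%.
So Dae-won does not control Selkirk.

No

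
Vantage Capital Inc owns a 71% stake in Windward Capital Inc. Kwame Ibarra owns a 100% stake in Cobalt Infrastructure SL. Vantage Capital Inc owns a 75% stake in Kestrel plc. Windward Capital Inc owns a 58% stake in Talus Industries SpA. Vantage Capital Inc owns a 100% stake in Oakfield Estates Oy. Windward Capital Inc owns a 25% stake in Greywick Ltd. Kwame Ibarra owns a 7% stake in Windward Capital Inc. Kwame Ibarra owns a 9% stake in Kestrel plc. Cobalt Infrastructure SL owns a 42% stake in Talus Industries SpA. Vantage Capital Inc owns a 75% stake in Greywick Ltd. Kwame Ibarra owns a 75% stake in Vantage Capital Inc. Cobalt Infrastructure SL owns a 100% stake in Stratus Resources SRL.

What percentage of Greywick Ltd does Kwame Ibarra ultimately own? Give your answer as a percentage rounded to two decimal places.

Kwame reaches Greywick along 3 paths.
Via Windward: 7% × 25% = 1.75%.
Via Vantage → Windward: 75% × 71% × 25% = 13.3125%.
Via Vantage: 75% × 75% = 56.25%.
Total: 1.75% + 13.3125% + 56.25% = 71.3125%.
Rounded: 71.31%.

71.31%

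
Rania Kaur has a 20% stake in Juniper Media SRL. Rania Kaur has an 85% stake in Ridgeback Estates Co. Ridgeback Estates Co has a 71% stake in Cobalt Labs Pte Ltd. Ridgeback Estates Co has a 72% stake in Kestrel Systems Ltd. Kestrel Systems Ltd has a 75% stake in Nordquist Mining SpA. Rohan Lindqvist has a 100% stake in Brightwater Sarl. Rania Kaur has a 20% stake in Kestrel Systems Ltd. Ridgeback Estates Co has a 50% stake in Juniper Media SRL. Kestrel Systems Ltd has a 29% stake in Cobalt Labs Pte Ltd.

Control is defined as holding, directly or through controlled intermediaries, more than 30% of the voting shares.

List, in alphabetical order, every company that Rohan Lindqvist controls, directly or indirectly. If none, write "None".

Rohan holds 100% of Brightwater, so Rohan controls Brightwater.
No other company's threshold is met.

Brightwater Sarl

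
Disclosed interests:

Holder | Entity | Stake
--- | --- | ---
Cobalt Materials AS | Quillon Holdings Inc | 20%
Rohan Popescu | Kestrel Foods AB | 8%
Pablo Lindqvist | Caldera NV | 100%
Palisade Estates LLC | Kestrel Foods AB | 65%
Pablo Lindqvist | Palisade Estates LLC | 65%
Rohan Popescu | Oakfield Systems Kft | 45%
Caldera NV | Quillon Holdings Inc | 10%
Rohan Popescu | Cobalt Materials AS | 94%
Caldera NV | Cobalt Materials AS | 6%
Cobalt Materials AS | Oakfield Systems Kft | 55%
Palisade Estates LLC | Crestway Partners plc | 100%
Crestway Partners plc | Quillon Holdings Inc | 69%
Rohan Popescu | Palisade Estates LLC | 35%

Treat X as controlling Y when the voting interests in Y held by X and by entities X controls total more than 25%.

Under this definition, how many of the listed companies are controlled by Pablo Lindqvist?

Pablo holds 65% of Palisade, so Pablo controls Palisade.
Pablo holds 100% of Caldera, so Pablo controls Caldera.
Palisade holds 65% of Kestrel, so Pablo controls Kestrel.
Palisade holds 100% of Crestway, so Pablo controls Crestway.
Caldera and Crestway together hold 10% + 69% = 79% of Quillon, so Pablo controls Quillon.
No other company's threshold is met.
Pablo controls 5 companies.

5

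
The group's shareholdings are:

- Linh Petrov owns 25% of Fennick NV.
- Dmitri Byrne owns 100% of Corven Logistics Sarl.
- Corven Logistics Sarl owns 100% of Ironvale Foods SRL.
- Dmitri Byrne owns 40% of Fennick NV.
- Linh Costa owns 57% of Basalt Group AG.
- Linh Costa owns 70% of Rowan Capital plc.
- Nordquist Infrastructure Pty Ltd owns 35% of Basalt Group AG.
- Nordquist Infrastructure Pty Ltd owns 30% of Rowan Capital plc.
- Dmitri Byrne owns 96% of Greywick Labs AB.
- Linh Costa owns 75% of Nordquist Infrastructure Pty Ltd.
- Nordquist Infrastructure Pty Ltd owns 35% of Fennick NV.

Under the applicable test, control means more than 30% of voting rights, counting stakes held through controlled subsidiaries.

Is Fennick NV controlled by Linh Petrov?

Linh Petrov's largest direct stake is 25% in Fennick, which does not meet the threshold, so Linh Petrov controls no company.
In Fennick, Linh Petrov's side holds only 25%, not > 30%.
So Linh Petrov does not control Fennick.

No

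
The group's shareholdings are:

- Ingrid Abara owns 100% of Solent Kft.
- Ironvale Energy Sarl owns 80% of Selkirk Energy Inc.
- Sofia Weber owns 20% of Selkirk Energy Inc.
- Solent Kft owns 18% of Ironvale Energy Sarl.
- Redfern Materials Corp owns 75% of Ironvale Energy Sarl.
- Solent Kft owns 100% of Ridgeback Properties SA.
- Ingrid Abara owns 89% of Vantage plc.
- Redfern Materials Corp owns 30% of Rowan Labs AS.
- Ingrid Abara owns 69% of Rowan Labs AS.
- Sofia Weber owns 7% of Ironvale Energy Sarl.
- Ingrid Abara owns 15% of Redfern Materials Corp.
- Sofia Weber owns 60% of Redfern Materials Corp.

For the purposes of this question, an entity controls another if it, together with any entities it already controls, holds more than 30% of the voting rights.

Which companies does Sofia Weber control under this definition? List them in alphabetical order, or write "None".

Ironvale Energy Sarl, Redfern Materials Corp, Selkirk Energy Inc

Sofia holds 60% of Redfern, so Sofia controls Redfern.
Redfern and Sofia together hold 75% + 7% = 82% of Ironvale, so Sofia controls Ironvale.
Ironvale and Sofia together hold 80% + 20% = 100% of Selkirk, so Sofia controls Selkirk.
No other company's threshold is met.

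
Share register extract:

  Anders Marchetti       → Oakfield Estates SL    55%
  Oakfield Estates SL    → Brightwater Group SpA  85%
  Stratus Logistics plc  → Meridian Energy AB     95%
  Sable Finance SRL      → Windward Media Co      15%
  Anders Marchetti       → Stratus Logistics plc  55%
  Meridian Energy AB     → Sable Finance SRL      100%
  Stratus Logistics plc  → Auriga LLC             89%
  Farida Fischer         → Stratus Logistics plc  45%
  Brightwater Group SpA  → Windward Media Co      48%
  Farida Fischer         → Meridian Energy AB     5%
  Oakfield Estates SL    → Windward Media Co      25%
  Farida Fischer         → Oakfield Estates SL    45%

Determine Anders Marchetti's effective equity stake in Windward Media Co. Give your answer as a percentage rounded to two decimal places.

44.03%

Anders reaches Windward along 3 paths.
Via Oakfield: 55% × 25% = 13.75%.
Via Stratus → Meridian → Sable: 55% × 95% × 100% × 15% = 7.8375%.
Via Oakfield → Brightwater: 55% × 85% × 48% = 22.44%.
Total: 13.75% + 7.8375% + 22.44% = 44.0275%.
Rounded: 44.03%.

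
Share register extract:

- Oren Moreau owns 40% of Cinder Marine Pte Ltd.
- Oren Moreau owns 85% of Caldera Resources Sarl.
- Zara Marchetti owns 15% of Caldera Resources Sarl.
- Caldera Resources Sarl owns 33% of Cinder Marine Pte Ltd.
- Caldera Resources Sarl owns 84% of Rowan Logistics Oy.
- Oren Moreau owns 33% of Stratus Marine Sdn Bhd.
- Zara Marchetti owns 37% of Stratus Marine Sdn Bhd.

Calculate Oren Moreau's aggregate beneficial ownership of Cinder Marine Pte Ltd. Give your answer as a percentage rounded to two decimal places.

68.05%

Oren reaches Cinder along 2 paths.
Direct stake: 40% = 40%.
Via Caldera: 85% × 33% = 28.05%.
Total: 40% + 28.05% = 68.05%.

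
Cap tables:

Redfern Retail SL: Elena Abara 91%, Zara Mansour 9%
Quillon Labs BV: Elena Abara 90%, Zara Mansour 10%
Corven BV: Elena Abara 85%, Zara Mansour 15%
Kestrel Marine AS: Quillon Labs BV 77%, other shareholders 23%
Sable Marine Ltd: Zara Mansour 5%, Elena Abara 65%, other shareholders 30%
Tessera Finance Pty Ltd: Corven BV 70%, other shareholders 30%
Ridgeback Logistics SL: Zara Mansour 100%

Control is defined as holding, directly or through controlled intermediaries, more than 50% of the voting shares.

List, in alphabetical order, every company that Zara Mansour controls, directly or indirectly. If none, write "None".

Ridgeback Logistics SL

Zara holds 100% of Ridgeback, so Zara controls Ridgeback.
No other company's threshold is met.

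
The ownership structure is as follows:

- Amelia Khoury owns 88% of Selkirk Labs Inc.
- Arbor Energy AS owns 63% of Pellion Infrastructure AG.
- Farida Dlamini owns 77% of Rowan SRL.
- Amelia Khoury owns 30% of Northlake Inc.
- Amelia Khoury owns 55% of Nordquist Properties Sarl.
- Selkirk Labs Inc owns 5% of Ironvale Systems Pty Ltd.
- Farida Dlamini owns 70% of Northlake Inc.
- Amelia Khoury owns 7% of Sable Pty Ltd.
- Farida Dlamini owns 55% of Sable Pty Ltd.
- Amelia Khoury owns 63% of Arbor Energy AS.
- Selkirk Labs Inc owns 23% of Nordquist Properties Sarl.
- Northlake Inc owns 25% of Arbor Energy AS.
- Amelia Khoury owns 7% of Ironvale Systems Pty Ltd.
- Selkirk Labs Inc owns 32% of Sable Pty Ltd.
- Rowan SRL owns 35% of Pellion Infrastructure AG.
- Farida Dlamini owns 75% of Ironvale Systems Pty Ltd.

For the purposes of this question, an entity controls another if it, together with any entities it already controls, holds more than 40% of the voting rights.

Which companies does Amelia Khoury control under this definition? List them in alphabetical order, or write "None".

Arbor Energy AS, Nordquist Properties Sarl, Pellion Infrastructure AG, Selkirk Labs Inc

Amelia holds 88% of Selkirk, so Amelia controls Selkirk.
Amelia and Selkirk together hold 55% + 23% = 78% of Nordquist, so Amelia controls Nordquist.
Amelia holds 63% of Arbor, so Amelia controls Arbor.
Arbor holds 63% of Pellion, so Amelia controls Pellion.
No other company's threshold is met.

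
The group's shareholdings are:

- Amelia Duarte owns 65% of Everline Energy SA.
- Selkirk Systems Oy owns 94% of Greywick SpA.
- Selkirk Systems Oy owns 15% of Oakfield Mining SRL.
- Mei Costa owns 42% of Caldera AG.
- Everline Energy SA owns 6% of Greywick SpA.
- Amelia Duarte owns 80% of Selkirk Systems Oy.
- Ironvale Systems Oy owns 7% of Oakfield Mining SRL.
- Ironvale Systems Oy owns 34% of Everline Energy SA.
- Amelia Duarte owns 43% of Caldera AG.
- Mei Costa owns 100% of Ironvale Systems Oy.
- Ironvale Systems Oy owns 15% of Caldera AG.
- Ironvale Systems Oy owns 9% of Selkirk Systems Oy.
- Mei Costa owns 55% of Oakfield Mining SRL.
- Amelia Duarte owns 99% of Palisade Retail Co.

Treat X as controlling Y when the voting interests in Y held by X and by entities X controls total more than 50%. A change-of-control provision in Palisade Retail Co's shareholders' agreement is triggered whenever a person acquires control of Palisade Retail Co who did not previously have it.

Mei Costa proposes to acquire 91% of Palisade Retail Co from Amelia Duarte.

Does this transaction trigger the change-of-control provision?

Yes

The purchase adds only to Mei's holdings (Amelia's stake shrinks), so Mei is the only person who could newly come to control Palisade.
Mei holds 100% of Ironvale, so Mei controls Ironvale.
Ironvale and Mei together hold 15% + 42% = 57% of Caldera, so Mei controls Caldera.
Mei and Ironvale together hold 55% + 7% = 62% of Oakfield, so Mei controls Oakfield.
Neither Mei nor any entity Mei controls holds any voting interest in Palisade.
So before the transaction, Mei does not control Palisade.
After the purchase, Mei holds 91% of Palisade directly, and Amelia's stake falls to 8%.
Mei holds 91% of Palisade, so Mei controls Palisade.
Mei did not control Palisade before and does after, so the clause is triggered.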